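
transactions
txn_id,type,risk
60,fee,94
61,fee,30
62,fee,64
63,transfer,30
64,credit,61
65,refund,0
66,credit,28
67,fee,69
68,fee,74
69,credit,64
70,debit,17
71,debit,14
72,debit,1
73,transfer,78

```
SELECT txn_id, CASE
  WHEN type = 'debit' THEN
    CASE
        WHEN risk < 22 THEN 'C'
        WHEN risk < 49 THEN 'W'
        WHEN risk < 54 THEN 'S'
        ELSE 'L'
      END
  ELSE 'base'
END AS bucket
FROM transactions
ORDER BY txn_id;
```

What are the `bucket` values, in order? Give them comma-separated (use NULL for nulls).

txn_id=60: type='fee' → outer ELSE → base
txn_id=61: type='fee' → outer ELSE → base
txn_id=62: type='fee' → outer ELSE → base
txn_id=63: type='transfer' → outer ELSE → base
txn_id=64: type='credit' → outer ELSE → base
txn_id=65: type='refund' → outer ELSE → base
txn_id=66: type='credit' → outer ELSE → base
txn_id=67: type='fee' → outer ELSE → base
txn_id=68: type='fee' → outer ELSE → base
txn_id=69: type='credit' → outer ELSE → base
txn_id=70: type='debit' → inner[risk < 22] → C
txn_id=71: type='debit' → inner[risk < 22] → C
txn_id=72: type='debit' → inner[risk < 22] → C
txn_id=73: type='transfer' → outer ELSE → base

base, base, base, base, base, base, base, base, base, base, C, C, C, base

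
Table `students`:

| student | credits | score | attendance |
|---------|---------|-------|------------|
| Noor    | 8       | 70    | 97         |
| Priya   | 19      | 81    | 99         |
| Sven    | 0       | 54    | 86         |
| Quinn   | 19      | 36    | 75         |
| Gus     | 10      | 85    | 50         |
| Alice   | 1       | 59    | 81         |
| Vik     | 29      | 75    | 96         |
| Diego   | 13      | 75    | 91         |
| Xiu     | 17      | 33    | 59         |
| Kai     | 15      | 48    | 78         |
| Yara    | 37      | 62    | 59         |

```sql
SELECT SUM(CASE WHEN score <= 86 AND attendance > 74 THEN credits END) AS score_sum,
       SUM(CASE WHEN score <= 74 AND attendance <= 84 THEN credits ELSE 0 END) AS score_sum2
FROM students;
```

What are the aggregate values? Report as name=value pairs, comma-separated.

[score_sum: score <= 86 AND attendance > 74]
student=Noor: ✓ → 8
student=Priya: ✓ → 19
student=Sven: ✓ → 0
student=Quinn: ✓ → 19
student=Gus: ✗
student=Alice: ✓ → 1
student=Vik: ✓ → 29
student=Diego: ✓ → 13
student=Xiu: ✗
student=Kai: ✓ → 15
student=Yara: ✗
score_sum = 8 + 19 + 19 + 1 + 29 + 13 + 15 = 104
—
[score_sum2: score <= 74 AND attendance <= 84]
student=Noor: ✗
student=Priya: ✗
student=Sven: ✗
student=Quinn: ✓ → 19
student=Gus: ✗
student=Alice: ✓ → 1
student=Vik: ✗
student=Diego: ✗
student=Xiu: ✓ → 17
student=Kai: ✓ → 15
student=Yara: ✓ → 37
score_sum2 = 19 + 1 + 17 + 15 + 37 = 89

score_sum=104, score_sum2=89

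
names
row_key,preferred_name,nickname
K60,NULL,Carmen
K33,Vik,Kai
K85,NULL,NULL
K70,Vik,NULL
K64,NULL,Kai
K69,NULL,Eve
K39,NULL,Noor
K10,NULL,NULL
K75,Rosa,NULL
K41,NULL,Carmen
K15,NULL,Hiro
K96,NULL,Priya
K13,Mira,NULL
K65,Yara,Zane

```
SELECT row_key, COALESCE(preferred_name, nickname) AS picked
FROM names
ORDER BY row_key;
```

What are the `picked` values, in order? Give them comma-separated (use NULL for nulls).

row_key=K10: preferred_name=NULL, nickname=NULL (all NULL) → NULL
row_key=K13: preferred_name=Mira → Mira
row_key=K15: preferred_name=NULL, nickname=Hiro → Hiro
row_key=K33: preferred_name=Vik → Vik
row_key=K39: preferred_name=NULL, nickname=Noor → Noor
row_key=K41: preferred_name=NULL, nickname=Carmen → Carmen
row_key=K60: preferred_name=NULL, nickname=Carmen → Carmen
row_key=K64: preferred_name=NULL, nickname=Kai → Kai
row_key=K65: preferred_name=Yara → Yara
row_key=K69: preferred_name=NULL, nickname=Eve → Eve
row_key=K70: preferred_name=Vik → Vik
row_key=K75: preferred_name=Rosa → Rosa
row_key=K85: preferred_name=NULL, nickname=NULL (all NULL) → NULL
row_key=K96: preferred_name=NULL, nickname=Priya → Priya

NULL, Mira, Hiro, Vik, Noor, Carmen, Carmen, Kai, Yara, Eve, Vik, Rosa, NULL, Priya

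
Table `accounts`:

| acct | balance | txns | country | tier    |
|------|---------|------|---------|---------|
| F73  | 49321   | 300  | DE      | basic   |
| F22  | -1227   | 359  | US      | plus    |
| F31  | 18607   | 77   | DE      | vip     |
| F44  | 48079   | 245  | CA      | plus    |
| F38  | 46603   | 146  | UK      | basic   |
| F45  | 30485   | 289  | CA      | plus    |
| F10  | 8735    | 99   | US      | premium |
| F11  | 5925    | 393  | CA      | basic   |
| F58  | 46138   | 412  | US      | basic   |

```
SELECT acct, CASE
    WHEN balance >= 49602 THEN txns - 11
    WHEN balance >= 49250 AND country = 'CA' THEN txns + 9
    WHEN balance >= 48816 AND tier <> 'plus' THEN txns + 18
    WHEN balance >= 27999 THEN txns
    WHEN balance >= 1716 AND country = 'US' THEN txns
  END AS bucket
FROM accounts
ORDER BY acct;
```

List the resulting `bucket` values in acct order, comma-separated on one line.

99, NULL, NULL, NULL, 146, 245, 289, 412, 318

acct=F10: balance >= 1716 AND country = 'US' → 99
acct=F11: (no match → NULL) → NULL
acct=F22: (no match → NULL) → NULL
acct=F31: (no match → NULL) → NULL
acct=F38: balance >= 27999 → 146
acct=F44: balance >= 27999 → 245
acct=F45: balance >= 27999 → 289
acct=F58: balance >= 27999 → 412
acct=F73: balance >= 48816 AND tier <> 'plus' → 318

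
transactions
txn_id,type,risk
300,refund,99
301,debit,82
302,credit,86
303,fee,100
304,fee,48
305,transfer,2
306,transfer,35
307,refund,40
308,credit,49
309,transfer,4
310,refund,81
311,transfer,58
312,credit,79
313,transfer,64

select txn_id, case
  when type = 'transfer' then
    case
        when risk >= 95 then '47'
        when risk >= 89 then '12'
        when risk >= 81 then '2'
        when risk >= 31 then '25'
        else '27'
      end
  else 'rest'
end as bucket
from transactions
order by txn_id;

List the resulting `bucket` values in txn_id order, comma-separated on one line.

txn_id=300: type='refund' → outer ELSE → rest
txn_id=301: type='debit' → outer ELSE → rest
txn_id=302: type='credit' → outer ELSE → rest
txn_id=303: type='fee' → outer ELSE → rest
txn_id=304: type='fee' → outer ELSE → rest
txn_id=305: type='transfer' → inner[ELSE] → 27
txn_id=306: type='transfer' → inner[risk >= 31] → 25
txn_id=307: type='refund' → outer ELSE → rest
txn_id=308: type='credit' → outer ELSE → rest
txn_id=309: type='transfer' → inner[ELSE] → 27
txn_id=310: type='refund' → outer ELSE → rest
txn_id=311: type='transfer' → inner[risk >= 31] → 25
txn_id=312: type='credit' → outer ELSE → rest
txn_id=313: type='transfer' → inner[risk >= 31] → 25

rest, rest, rest, rest, rest, 27, 25, rest, rest, 27, rest, 25, rest, 25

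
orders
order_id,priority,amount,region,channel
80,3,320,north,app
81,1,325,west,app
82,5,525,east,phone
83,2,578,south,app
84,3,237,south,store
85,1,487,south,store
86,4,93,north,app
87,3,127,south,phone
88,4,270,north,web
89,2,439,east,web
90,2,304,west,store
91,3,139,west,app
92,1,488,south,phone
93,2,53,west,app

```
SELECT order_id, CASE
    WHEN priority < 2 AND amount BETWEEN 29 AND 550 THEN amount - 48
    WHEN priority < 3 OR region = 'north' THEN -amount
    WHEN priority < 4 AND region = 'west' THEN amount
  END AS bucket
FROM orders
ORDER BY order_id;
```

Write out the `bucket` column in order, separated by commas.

-320, 277, NULL, -578, NULL, 439, -93, NULL, -270, -439, -304, 139, 440, -53

order_id=80: priority < 3 OR region = 'north' → -320
order_id=81: priority < 2 AND amount BETWEEN 29 AND 550 → 277
order_id=82: (no match → NULL) → NULL
order_id=83: priority < 3 OR region = 'north' → -578
order_id=84: (no match → NULL) → NULL
order_id=85: priority < 2 AND amount BETWEEN 29 AND 550 → 439
order_id=86: priority < 3 OR region = 'north' → -93
order_id=87: (no match → NULL) → NULL
order_id=88: priority < 3 OR region = 'north' → -270
order_id=89: priority < 3 OR region = 'north' → -439
order_id=90: priority < 3 OR region = 'north' → -304
order_id=91: priority < 4 AND region = 'west' → 139
order_id=92: priority < 2 AND amount BETWEEN 29 AND 550 → 440
order_id=93: priority < 3 OR region = 'north' → -53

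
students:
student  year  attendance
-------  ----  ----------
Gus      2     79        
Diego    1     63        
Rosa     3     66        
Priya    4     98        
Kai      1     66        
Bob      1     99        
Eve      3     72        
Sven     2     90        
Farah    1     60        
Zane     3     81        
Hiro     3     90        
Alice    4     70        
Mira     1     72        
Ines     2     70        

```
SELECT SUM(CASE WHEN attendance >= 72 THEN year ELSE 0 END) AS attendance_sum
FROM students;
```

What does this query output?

student=Gus: ✓ → 2
student=Diego: ✗
student=Rosa: ✗
student=Priya: ✓ → 4
student=Kai: ✗
student=Bob: ✓ → 1
student=Eve: ✓ → 3
student=Sven: ✓ → 2
student=Farah: ✗
student=Zane: ✓ → 3
student=Hiro: ✓ → 3
student=Alice: ✗
student=Mira: ✓ → 1
student=Ines: ✗
attendance_sum = 2 + 4 + 1 + 3 + 2 + 3 + 3 + 1 = 19

19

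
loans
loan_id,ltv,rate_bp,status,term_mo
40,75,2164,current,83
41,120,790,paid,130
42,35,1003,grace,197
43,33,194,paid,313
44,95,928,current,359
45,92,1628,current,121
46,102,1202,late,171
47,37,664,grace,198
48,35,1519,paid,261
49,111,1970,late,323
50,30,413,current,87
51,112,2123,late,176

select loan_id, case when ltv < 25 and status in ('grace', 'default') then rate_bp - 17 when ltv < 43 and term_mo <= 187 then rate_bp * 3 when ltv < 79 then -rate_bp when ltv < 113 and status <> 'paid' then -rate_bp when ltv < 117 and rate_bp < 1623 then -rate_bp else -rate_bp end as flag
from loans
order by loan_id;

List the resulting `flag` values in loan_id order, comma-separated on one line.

-2164, -790, -1003, -194, -928, -1628, -1202, -664, -1519, -1970, 1239, -2123

loan_id=40: ltv < 79 → -2164
loan_id=41: ELSE → -790
loan_id=42: ltv < 79 → -1003
loan_id=43: ltv < 79 → -194
loan_id=44: ltv < 113 and status <> 'paid' → -928
loan_id=45: ltv < 113 and status <> 'paid' → -1628
loan_id=46: ltv < 113 and status <> 'paid' → -1202
loan_id=47: ltv < 79 → -664
loan_id=48: ltv < 79 → -1519
loan_id=49: ltv < 113 and status <> 'paid' → -1970
loan_id=50: ltv < 43 and term_mo <= 187 → 1239
loan_id=51: ltv < 113 and status <> 'paid' → -2123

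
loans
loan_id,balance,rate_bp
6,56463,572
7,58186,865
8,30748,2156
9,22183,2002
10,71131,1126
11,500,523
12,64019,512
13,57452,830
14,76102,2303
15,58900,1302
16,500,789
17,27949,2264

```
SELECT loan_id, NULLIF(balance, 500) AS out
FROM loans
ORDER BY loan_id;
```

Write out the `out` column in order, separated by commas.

loan_id=6: balance=56463 vs 500: differ → 56463
loan_id=7: balance=58186 vs 500: differ → 58186
loan_id=8: balance=30748 vs 500: differ → 30748
loan_id=9: balance=22183 vs 500: differ → 22183
loan_id=10: balance=71131 vs 500: differ → 71131
loan_id=11: balance=500 vs 500: equal → NULL
loan_id=12: balance=64019 vs 500: differ → 64019
loan_id=13: balance=57452 vs 500: differ → 57452
loan_id=14: balance=76102 vs 500: differ → 76102
loan_id=15: balance=58900 vs 500: differ → 58900
loan_id=16: balance=500 vs 500: equal → NULL
loan_id=17: balance=27949 vs 500: differ → 27949

56463, 58186, 30748, 22183, 71131, NULL, 64019, 57452, 76102, 58900, NULL, 27949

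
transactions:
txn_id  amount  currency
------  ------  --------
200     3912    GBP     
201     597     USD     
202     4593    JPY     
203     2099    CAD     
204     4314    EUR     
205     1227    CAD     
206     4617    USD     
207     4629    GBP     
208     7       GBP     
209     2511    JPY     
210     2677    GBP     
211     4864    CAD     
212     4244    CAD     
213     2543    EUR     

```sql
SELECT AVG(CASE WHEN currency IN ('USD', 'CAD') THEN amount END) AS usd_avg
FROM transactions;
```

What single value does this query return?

txn_id=200: ✗
txn_id=201: ✓ → 597
txn_id=202: ✗
txn_id=203: ✓ → 2099
txn_id=204: ✗
txn_id=205: ✓ → 1227
txn_id=206: ✓ → 4617
txn_id=207: ✗
txn_id=208: ✗
txn_id=209: ✗
txn_id=210: ✗
txn_id=211: ✓ → 4864
txn_id=212: ✓ → 4244
txn_id=213: ✗
usd_avg = (597 + 2099 + 1227 + 4617 + 4864 + 4244) / 6 = 2941.3333333333

2941.3333333333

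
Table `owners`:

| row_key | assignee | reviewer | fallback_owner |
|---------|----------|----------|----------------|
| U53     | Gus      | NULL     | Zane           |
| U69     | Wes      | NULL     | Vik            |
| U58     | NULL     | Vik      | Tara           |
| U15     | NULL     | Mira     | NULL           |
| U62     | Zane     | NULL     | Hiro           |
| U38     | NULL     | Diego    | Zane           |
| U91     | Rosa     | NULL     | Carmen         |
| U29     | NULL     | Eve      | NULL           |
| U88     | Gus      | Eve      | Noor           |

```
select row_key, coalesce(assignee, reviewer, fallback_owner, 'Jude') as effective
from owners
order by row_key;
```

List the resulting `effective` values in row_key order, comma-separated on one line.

row_key=U15: assignee=NULL, reviewer=Mira → Mira
row_key=U29: assignee=NULL, reviewer=Eve → Eve
row_key=U38: assignee=NULL, reviewer=Diego → Diego
row_key=U53: assignee=Gus → Gus
row_key=U58: assignee=NULL, reviewer=Vik → Vik
row_key=U62: assignee=Zane → Zane
row_key=U69: assignee=Wes → Wes
row_key=U88: assignee=Gus → Gus
row_key=U91: assignee=Rosa → Rosa

Mira, Eve, Diego, Gus, Vik, Zane, Wes, Gus, Rosa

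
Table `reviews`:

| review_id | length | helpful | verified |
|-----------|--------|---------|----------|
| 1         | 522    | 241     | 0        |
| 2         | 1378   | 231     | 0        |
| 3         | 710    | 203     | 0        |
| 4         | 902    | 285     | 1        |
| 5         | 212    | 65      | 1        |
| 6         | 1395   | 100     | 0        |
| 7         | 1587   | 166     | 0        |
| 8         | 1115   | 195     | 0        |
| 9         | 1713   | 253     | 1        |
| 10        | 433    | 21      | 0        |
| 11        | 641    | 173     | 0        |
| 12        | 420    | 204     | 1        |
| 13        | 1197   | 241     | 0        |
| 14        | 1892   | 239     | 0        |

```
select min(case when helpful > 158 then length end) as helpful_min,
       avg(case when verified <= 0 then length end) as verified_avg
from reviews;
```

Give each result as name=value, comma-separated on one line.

[helpful_min: helpful > 158]
review_id=1: ✓ → 522
review_id=2: ✓ → 1378
review_id=3: ✓ → 710
review_id=4: ✓ → 902
review_id=5: ✗
review_id=6: ✗
review_id=7: ✓ → 1587
review_id=8: ✓ → 1115
review_id=9: ✓ → 1713
review_id=10: ✗
review_id=11: ✓ → 641
review_id=12: ✓ → 420
review_id=13: ✓ → 1197
review_id=14: ✓ → 1892
helpful_min = MIN(522, 1378, 710, 902, 1587, 1115, 1713, 641, 420, 1197, 1892) = 420
—
[verified_avg: verified <= 0]
review_id=1: ✓ → 522
review_id=2: ✓ → 1378
review_id=3: ✓ → 710
review_id=4: ✗
review_id=5: ✗
review_id=6: ✓ → 1395
review_id=7: ✓ → 1587
review_id=8: ✓ → 1115
review_id=9: ✗
review_id=10: ✓ → 433
review_id=11: ✓ → 641
review_id=12: ✗
review_id=13: ✓ → 1197
review_id=14: ✓ → 1892
verified_avg = (522 + 1378 + 710 + 1395 + 1587 + 1115 + 433 + 641 + 1197 + 1892) / 10 = 1087

helpful_min=420, verified_avg=1087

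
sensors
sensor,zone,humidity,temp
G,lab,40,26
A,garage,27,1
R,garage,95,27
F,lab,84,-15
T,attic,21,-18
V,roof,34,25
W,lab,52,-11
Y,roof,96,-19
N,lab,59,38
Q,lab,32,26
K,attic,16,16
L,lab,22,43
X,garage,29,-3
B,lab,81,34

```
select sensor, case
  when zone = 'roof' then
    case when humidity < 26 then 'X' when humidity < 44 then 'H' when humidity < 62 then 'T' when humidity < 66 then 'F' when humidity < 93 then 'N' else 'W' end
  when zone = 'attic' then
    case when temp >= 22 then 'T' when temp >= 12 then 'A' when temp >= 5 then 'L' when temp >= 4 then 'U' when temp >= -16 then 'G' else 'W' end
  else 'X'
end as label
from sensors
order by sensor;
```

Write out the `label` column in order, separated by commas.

X, X, X, X, A, X, X, X, X, W, H, X, X, W

sensor=A: zone='garage' → outer ELSE → X
sensor=B: zone='lab' → outer ELSE → X
sensor=F: zone='lab' → outer ELSE → X
sensor=G: zone='lab' → outer ELSE → X
sensor=K: zone='attic' → inner[temp >= 12] → A
sensor=L: zone='lab' → outer ELSE → X
sensor=N: zone='lab' → outer ELSE → X
sensor=Q: zone='lab' → outer ELSE → X
sensor=R: zone='garage' → outer ELSE → X
sensor=T: zone='attic' → inner[ELSE] → W
sensor=V: zone='roof' → inner[humidity < 44] → H
sensor=W: zone='lab' → outer ELSE → X
sensor=X: zone='garage' → outer ELSE → X
sensor=Y: zone='roof' → inner[ELSE] → W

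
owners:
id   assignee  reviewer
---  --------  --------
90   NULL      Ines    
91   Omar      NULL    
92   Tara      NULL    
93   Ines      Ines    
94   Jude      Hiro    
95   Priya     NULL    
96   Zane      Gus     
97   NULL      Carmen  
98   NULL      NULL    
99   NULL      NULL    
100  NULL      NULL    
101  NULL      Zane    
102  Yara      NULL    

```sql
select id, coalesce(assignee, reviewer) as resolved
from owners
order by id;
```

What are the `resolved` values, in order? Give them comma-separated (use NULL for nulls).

id=90: assignee=NULL, reviewer=Ines → Ines
id=91: assignee=Omar → Omar
id=92: assignee=Tara → Tara
id=93: assignee=Ines → Ines
id=94: assignee=Jude → Jude
id=95: assignee=Priya → Priya
id=96: assignee=Zane → Zane
id=97: assignee=NULL, reviewer=Carmen → Carmen
id=98: assignee=NULL, reviewer=NULL (all NULL) → NULL
id=99: assignee=NULL, reviewer=NULL (all NULL) → NULL
id=100: assignee=NULL, reviewer=NULL (all NULL) → NULL
id=101: assignee=NULL, reviewer=Zane → Zane
id=102: assignee=Yara → Yara

Ines, Omar, Tara, Ines, Jude, Priya, Zane, Carmen, NULL, NULL, NULL, Zane, Yara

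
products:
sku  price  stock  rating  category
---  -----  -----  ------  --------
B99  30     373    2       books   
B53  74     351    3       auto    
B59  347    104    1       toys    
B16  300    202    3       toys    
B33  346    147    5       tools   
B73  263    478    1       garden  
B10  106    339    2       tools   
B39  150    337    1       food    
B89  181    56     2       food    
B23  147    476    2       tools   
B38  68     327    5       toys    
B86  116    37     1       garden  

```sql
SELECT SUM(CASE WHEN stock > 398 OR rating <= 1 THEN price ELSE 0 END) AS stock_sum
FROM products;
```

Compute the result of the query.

1023

sku=B99: ✗
sku=B53: ✗
sku=B59: ✓ → 347
sku=B16: ✗
sku=B33: ✗
sku=B73: ✓ → 263
sku=B10: ✗
sku=B39: ✓ → 150
sku=B89: ✗
sku=B23: ✓ → 147
sku=B38: ✗
sku=B86: ✓ → 116
stock_sum = 347 + 263 + 150 + 147 + 116 = 1023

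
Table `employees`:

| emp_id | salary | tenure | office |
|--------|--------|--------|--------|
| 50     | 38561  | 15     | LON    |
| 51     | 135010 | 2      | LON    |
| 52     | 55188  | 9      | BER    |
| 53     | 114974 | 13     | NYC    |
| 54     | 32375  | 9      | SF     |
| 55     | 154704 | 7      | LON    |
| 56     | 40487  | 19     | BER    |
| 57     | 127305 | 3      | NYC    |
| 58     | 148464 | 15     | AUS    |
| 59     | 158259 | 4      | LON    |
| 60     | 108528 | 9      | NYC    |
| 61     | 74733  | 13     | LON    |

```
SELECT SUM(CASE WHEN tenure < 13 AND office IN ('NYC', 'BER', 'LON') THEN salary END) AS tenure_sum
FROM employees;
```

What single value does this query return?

emp_id=50: ✗
emp_id=51: ✓ → 135010
emp_id=52: ✓ → 55188
emp_id=53: ✗
emp_id=54: ✗
emp_id=55: ✓ → 154704
emp_id=56: ✗
emp_id=57: ✓ → 127305
emp_id=58: ✗
emp_id=59: ✓ → 158259
emp_id=60: ✓ → 108528
emp_id=61: ✗
tenure_sum = 135010 + 55188 + 154704 + 127305 + 158259 + 108528 = 738994

738994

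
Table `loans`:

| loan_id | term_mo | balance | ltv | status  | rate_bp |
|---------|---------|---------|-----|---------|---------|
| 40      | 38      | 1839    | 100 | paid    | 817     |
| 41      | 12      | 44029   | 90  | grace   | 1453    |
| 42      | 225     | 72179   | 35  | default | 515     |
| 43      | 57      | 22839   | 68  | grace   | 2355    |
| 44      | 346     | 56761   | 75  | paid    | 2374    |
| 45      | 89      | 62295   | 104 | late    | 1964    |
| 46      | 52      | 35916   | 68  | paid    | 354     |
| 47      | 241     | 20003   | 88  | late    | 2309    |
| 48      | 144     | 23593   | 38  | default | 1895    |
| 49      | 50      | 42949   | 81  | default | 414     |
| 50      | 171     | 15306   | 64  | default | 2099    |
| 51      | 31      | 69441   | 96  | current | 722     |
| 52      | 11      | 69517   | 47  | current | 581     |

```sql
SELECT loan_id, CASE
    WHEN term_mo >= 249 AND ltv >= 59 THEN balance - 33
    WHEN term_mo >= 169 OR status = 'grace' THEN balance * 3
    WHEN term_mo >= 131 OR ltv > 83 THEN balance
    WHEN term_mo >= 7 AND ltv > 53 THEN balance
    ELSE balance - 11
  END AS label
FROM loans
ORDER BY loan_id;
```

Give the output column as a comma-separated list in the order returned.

loan_id=40: term_mo >= 131 OR ltv > 83 → 1839
loan_id=41: term_mo >= 169 OR status = 'grace' → 132087
loan_id=42: term_mo >= 169 OR status = 'grace' → 216537
loan_id=43: term_mo >= 169 OR status = 'grace' → 68517
loan_id=44: term_mo >= 249 AND ltv >= 59 → 56728
loan_id=45: term_mo >= 131 OR ltv > 83 → 62295
loan_id=46: term_mo >= 7 AND ltv > 53 → 35916
loan_id=47: term_mo >= 169 OR status = 'grace' → 60009
loan_id=48: term_mo >= 131 OR ltv > 83 → 23593
loan_id=49: term_mo >= 7 AND ltv > 53 → 42949
loan_id=50: term_mo >= 169 OR status = 'grace' → 45918
loan_id=51: term_mo >= 131 OR ltv > 83 → 69441
loan_id=52: ELSE → 69506

1839, 132087, 216537, 68517, 56728, 62295, 35916, 60009, 23593, 42949, 45918, 69441, 69506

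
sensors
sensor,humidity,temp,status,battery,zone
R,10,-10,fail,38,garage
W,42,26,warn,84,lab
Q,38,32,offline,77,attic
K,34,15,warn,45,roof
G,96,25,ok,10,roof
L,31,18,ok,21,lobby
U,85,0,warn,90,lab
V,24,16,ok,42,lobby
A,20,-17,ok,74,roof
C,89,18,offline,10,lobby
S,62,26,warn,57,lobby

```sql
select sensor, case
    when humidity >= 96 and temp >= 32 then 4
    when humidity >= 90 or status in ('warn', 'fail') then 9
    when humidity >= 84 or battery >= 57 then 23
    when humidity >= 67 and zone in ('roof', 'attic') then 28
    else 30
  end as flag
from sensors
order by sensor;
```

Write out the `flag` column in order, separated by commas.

23, 23, 9, 9, 30, 23, 9, 9, 9, 30, 9

sensor=A: humidity >= 84 or battery >= 57 → 23
sensor=C: humidity >= 84 or battery >= 57 → 23
sensor=G: humidity >= 90 or status in ('warn', 'fail') → 9
sensor=K: humidity >= 90 or status in ('warn', 'fail') → 9
sensor=L: ELSE → 30
sensor=Q: humidity >= 84 or battery >= 57 → 23
sensor=R: humidity >= 90 or status in ('warn', 'fail') → 9
sensor=S: humidity >= 90 or status in ('warn', 'fail') → 9
sensor=U: humidity >= 90 or status in ('warn', 'fail') → 9
sensor=V: ELSE → 30
sensor=W: humidity >= 90 or status in ('warn', 'fail') → 9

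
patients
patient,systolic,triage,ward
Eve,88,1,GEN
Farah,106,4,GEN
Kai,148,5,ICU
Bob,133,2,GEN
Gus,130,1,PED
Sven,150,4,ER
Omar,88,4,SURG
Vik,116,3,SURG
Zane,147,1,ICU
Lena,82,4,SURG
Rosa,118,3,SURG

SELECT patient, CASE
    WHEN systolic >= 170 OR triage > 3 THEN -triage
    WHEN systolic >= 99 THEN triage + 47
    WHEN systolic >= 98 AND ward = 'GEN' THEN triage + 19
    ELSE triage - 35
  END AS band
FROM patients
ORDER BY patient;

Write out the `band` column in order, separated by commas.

49, -34, -4, 48, -5, -4, -4, 50, -4, 50, 48

patient=Bob: systolic >= 99 → 49
patient=Eve: ELSE → -34
patient=Farah: systolic >= 170 OR triage > 3 → -4
patient=Gus: systolic >= 99 → 48
patient=Kai: systolic >= 170 OR triage > 3 → -5
patient=Lena: systolic >= 170 OR triage > 3 → -4
patient=Omar: systolic >= 170 OR triage > 3 → -4
patient=Rosa: systolic >= 99 → 50
patient=Sven: systolic >= 170 OR triage > 3 → -4
patient=Vik: systolic >= 99 → 50
patient=Zane: systolic >= 99 → 48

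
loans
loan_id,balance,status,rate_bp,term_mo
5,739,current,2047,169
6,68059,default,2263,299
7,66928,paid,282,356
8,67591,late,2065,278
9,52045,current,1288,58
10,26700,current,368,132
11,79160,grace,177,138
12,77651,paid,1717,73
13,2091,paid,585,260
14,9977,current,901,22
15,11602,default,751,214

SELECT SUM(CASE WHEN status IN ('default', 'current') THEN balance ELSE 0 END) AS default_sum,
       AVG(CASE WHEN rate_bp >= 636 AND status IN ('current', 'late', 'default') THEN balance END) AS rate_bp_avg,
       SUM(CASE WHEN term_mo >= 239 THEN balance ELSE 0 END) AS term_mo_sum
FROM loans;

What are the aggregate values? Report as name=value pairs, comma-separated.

default_sum=169122, rate_bp_avg=35002.1666666667, term_mo_sum=204669

[default_sum: status IN ('default', 'current')]
loan_id=5: ✓ → 739
loan_id=6: ✓ → 68059
loan_id=7: ✗
loan_id=8: ✗
loan_id=9: ✓ → 52045
loan_id=10: ✓ → 26700
loan_id=11: ✗
loan_id=12: ✗
loan_id=13: ✗
loan_id=14: ✓ → 9977
loan_id=15: ✓ → 11602
default_sum = 739 + 68059 + 52045 + 26700 + 9977 + 11602 = 169122
—
[rate_bp_avg: rate_bp >= 636 AND status IN ('current', 'late', 'default')]
loan_id=5: ✓ → 739
loan_id=6: ✓ → 68059
loan_id=7: ✗
loan_id=8: ✓ → 67591
loan_id=9: ✓ → 52045
loan_id=10: ✗
loan_id=11: ✗
loan_id=12: ✗
loan_id=13: ✗
loan_id=14: ✓ → 9977
loan_id=15: ✓ → 11602
rate_bp_avg = (739 + 68059 + 67591 + 52045 + 9977 + 11602) / 6 = 35002.1666666667
—
[term_mo_sum: term_mo >= 239]
loan_id=5: ✗
loan_id=6: ✓ → 68059
loan_id=7: ✓ → 66928
loan_id=8: ✓ → 67591
loan_id=9: ✗
loan_id=10: ✗
loan_id=11: ✗
loan_id=12: ✗
loan_id=13: ✓ → 2091
loan_id=14: ✗
loan_id=15: ✗
term_mo_sum = 68059 + 66928 + 67591 + 2091 = 204669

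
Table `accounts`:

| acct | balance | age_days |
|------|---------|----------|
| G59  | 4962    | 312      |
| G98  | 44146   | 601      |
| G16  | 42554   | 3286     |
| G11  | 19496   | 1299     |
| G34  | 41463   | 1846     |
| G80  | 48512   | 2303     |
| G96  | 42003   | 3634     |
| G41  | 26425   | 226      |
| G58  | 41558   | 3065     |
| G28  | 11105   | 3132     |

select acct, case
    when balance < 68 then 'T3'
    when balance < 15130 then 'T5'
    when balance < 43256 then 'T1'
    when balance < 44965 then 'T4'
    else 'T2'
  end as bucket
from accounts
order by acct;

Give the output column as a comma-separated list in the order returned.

acct=G11: balance < 43256 → T1
acct=G16: balance < 43256 → T1
acct=G28: balance < 15130 → T5
acct=G34: balance < 43256 → T1
acct=G41: balance < 43256 → T1
acct=G58: balance < 43256 → T1
acct=G59: balance < 15130 → T5
acct=G80: ELSE → T2
acct=G96: balance < 43256 → T1
acct=G98: balance < 44965 → T4

T1, T1, T5, T1, T1, T1, T5, T2, T1, T4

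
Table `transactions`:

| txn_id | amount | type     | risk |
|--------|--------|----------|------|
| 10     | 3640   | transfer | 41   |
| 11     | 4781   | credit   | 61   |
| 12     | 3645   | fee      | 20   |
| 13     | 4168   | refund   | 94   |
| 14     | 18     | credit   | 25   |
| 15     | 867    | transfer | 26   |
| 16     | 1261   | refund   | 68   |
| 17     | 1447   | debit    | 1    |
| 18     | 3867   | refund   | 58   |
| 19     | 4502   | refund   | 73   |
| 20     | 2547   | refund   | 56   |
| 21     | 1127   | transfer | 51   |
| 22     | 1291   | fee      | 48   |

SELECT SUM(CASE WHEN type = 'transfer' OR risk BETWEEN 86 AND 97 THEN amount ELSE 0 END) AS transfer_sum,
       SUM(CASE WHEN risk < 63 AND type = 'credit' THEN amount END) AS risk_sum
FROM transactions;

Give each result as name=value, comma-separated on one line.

[transfer_sum: type = 'transfer' OR risk BETWEEN 86 AND 97]
txn_id=10: ✓ → 3640
txn_id=11: ✗
txn_id=12: ✗
txn_id=13: ✓ → 4168
txn_id=14: ✗
txn_id=15: ✓ → 867
txn_id=16: ✗
txn_id=17: ✗
txn_id=18: ✗
txn_id=19: ✗
txn_id=20: ✗
txn_id=21: ✓ → 1127
txn_id=22: ✗
transfer_sum = 3640 + 4168 + 867 + 1127 = 9802
—
[risk_sum: risk < 63 AND type = 'credit']
txn_id=10: ✗
txn_id=11: ✓ → 4781
txn_id=12: ✗
txn_id=13: ✗
txn_id=14: ✓ → 18
txn_id=15: ✗
txn_id=16: ✗
txn_id=17: ✗
txn_id=18: ✗
txn_id=19: ✗
txn_id=20: ✗
txn_id=21: ✗
txn_id=22: ✗
risk_sum = 4781 + 18 = 4799

transfer_sum=9802, risk_sum=4799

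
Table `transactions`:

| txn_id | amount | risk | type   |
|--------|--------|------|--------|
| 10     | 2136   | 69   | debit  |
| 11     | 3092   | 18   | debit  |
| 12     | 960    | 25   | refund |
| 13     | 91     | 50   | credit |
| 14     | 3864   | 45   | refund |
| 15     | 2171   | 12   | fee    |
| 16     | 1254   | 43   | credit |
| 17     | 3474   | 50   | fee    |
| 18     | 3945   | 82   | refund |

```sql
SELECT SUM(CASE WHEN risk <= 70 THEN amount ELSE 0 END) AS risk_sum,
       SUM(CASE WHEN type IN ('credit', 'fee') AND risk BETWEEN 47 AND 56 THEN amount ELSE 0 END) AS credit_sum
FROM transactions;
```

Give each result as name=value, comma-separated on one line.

[risk_sum: risk <= 70]
txn_id=10: ✓ → 2136
txn_id=11: ✓ → 3092
txn_id=12: ✓ → 960
txn_id=13: ✓ → 91
txn_id=14: ✓ → 3864
txn_id=15: ✓ → 2171
txn_id=16: ✓ → 1254
txn_id=17: ✓ → 3474
txn_id=18: ✗
risk_sum = 2136 + 3092 + 960 + 91 + 3864 + 2171 + 1254 + 3474 = 17042
—
[credit_sum: type IN ('credit', 'fee') AND risk BETWEEN 47 AND 56]
txn_id=10: ✗
txn_id=11: ✗
txn_id=12: ✗
txn_id=13: ✓ → 91
txn_id=14: ✗
txn_id=15: ✗
txn_id=16: ✗
txn_id=17: ✓ → 3474
txn_id=18: ✗
credit_sum = 91 + 3474 = 3565

risk_sum=17042, credit_sum=3565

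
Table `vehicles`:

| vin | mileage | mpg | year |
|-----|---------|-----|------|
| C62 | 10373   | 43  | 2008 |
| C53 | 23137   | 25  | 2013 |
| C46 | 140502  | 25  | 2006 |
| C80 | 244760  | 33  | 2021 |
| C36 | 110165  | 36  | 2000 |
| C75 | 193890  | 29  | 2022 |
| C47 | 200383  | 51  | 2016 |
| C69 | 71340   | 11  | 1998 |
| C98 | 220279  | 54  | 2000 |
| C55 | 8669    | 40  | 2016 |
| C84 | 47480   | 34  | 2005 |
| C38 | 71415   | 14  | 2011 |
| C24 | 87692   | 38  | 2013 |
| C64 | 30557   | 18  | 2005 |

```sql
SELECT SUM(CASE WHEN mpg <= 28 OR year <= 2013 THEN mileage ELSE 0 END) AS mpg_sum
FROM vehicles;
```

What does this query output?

vin=C62: ✓ → 10373
vin=C53: ✓ → 23137
vin=C46: ✓ → 140502
vin=C80: ✗
vin=C36: ✓ → 110165
vin=C75: ✗
vin=C47: ✗
vin=C69: ✓ → 71340
vin=C98: ✓ → 220279
vin=C55: ✗
vin=C84: ✓ → 47480
vin=C38: ✓ → 71415
vin=C24: ✓ → 87692
vin=C64: ✓ → 30557
mpg_sum = 10373 + 23137 + 140502 + 110165 + 71340 + 220279 + 47480 + 71415 + 87692 + 30557 = 812940

812940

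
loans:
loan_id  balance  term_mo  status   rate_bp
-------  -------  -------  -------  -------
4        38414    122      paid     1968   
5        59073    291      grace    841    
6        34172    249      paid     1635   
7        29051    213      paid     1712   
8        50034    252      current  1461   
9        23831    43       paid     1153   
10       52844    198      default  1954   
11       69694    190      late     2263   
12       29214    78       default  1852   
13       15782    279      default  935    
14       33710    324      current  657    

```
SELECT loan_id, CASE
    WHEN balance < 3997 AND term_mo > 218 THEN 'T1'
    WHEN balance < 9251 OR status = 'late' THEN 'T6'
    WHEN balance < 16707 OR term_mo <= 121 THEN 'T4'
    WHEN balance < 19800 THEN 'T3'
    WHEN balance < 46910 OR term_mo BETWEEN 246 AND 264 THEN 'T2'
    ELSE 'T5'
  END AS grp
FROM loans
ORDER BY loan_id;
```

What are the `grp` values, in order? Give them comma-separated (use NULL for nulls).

T2, T5, T2, T2, T2, T4, T5, T6, T4, T4, T2

loan_id=4: balance < 46910 OR term_mo BETWEEN 246 AND 264 → T2
loan_id=5: ELSE → T5
loan_id=6: balance < 46910 OR term_mo BETWEEN 246 AND 264 → T2
loan_id=7: balance < 46910 OR term_mo BETWEEN 246 AND 264 → T2
loan_id=8: balance < 46910 OR term_mo BETWEEN 246 AND 264 → T2
loan_id=9: balance < 16707 OR term_mo <= 121 → T4
loan_id=10: ELSE → T5
loan_id=11: balance < 9251 OR status = 'late' → T6
loan_id=12: balance < 16707 OR term_mo <= 121 → T4
loan_id=13: balance < 16707 OR term_mo <= 121 → T4
loan_id=14: balance < 46910 OR term_mo BETWEEN 246 AND 264 → T2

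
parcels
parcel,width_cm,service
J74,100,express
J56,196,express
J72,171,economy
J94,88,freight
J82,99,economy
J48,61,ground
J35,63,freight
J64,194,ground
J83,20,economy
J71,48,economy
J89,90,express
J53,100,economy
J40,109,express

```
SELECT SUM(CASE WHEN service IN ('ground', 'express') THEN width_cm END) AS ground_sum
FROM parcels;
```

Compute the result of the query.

parcel=J74: ✓ → 100
parcel=J56: ✓ → 196
parcel=J72: ✗
parcel=J94: ✗
parcel=J82: ✗
parcel=J48: ✓ → 61
parcel=J35: ✗
parcel=J64: ✓ → 194
parcel=J83: ✗
parcel=J71: ✗
parcel=J89: ✓ → 90
parcel=J53: ✗
parcel=J40: ✓ → 109
ground_sum = 100 + 196 + 61 + 194 + 90 + 109 = 750

750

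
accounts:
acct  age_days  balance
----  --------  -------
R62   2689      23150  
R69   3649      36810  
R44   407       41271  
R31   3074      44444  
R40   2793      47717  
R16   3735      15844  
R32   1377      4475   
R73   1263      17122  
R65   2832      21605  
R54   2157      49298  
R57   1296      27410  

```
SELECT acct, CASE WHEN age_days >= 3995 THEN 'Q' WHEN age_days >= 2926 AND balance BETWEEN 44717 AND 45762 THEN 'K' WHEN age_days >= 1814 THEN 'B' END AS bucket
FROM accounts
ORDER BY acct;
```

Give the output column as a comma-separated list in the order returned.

B, B, NULL, B, NULL, B, NULL, B, B, B, NULL

acct=R16: age_days >= 1814 → B
acct=R31: age_days >= 1814 → B
acct=R32: (no match → NULL) → NULL
acct=R40: age_days >= 1814 → B
acct=R44: (no match → NULL) → NULL
acct=R54: age_days >= 1814 → B
acct=R57: (no match → NULL) → NULL
acct=R62: age_days >= 1814 → B
acct=R65: age_days >= 1814 → B
acct=R69: age_days >= 1814 → B
acct=R73: (no match → NULL) → NULL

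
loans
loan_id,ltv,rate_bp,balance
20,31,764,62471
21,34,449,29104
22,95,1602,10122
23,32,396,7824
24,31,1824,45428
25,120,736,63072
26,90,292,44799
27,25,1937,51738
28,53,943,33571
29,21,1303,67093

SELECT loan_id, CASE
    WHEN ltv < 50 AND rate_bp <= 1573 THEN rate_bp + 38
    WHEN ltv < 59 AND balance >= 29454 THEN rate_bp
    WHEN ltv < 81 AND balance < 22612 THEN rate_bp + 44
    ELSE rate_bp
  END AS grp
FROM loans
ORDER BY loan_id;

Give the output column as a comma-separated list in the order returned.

loan_id=20: ltv < 50 AND rate_bp <= 1573 → 802
loan_id=21: ltv < 50 AND rate_bp <= 1573 → 487
loan_id=22: ELSE → 1602
loan_id=23: ltv < 50 AND rate_bp <= 1573 → 434
loan_id=24: ltv < 59 AND balance >= 29454 → 1824
loan_id=25: ELSE → 736
loan_id=26: ELSE → 292
loan_id=27: ltv < 59 AND balance >= 29454 → 1937
loan_id=28: ltv < 59 AND balance >= 29454 → 943
loan_id=29: ltv < 50 AND rate_bp <= 1573 → 1341

802, 487, 1602, 434, 1824, 736, 292, 1937, 943, 1341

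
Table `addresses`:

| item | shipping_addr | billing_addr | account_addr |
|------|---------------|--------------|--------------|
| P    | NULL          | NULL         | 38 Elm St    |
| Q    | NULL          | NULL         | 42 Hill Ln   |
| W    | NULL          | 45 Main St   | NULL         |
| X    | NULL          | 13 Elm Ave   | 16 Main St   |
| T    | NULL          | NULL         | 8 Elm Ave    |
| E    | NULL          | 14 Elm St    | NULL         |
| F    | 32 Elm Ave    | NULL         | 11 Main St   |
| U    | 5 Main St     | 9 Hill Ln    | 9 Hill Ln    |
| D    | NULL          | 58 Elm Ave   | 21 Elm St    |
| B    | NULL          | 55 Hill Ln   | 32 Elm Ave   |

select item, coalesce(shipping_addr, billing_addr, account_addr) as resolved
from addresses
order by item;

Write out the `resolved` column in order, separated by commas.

item=B: shipping_addr=NULL, billing_addr=55 Hill Ln → 55 Hill Ln
item=D: shipping_addr=NULL, billing_addr=58 Elm Ave → 58 Elm Ave
item=E: shipping_addr=NULL, billing_addr=14 Elm St → 14 Elm St
item=F: shipping_addr=32 Elm Ave → 32 Elm Ave
item=P: shipping_addr=NULL, billing_addr=NULL, account_addr=38 Elm St → 38 Elm St
item=Q: shipping_addr=NULL, billing_addr=NULL, account_addr=42 Hill Ln → 42 Hill Ln
item=T: shipping_addr=NULL, billing_addr=NULL, account_addr=8 Elm Ave → 8 Elm Ave
item=U: shipping_addr=5 Main St → 5 Main St
item=W: shipping_addr=NULL, billing_addr=45 Main St → 45 Main St
item=X: shipping_addr=NULL, billing_addr=13 Elm Ave → 13 Elm Ave

55 Hill Ln, 58 Elm Ave, 14 Elm St, 32 Elm Ave, 38 Elm St, 42 Hill Ln, 8 Elm Ave, 5 Main St, 45 Main St, 13 Elm Ave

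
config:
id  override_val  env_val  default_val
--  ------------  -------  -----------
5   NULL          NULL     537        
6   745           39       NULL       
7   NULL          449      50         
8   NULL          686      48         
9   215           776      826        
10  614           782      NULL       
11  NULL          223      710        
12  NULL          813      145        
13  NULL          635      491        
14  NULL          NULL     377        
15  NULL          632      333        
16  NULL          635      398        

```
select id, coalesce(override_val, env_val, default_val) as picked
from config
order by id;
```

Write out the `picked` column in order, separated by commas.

537, 745, 449, 686, 215, 614, 223, 813, 635, 377, 632, 635

id=5: override_val=NULL, env_val=NULL, default_val=537 → 537
id=6: override_val=745 → 745
id=7: override_val=NULL, env_val=449 → 449
id=8: override_val=NULL, env_val=686 → 686
id=9: override_val=215 → 215
id=10: override_val=614 → 614
id=11: override_val=NULL, env_val=223 → 223
id=12: override_val=NULL, env_val=813 → 813
id=13: override_val=NULL, env_val=635 → 635
id=14: override_val=NULL, env_val=NULL, default_val=377 → 377
id=15: override_val=NULL, env_val=632 → 632
id=16: override_val=NULL, env_val=635 → 635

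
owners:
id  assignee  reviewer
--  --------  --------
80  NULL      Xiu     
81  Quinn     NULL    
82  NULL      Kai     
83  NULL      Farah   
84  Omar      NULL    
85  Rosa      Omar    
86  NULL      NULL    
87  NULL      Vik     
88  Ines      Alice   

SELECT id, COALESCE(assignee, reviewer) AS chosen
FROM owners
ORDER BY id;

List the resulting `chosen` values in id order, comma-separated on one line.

Xiu, Quinn, Kai, Farah, Omar, Rosa, NULL, Vik, Ines

id=80: assignee=NULL, reviewer=Xiu → Xiu
id=81: assignee=Quinn → Quinn
id=82: assignee=NULL, reviewer=Kai → Kai
id=83: assignee=NULL, reviewer=Farah → Farah
id=84: assignee=Omar → Omar
id=85: assignee=Rosa → Rosa
id=86: assignee=NULL, reviewer=NULL (all NULL) → NULL
id=87: assignee=NULL, reviewer=Vik → Vik
id=88: assignee=Ines → Ines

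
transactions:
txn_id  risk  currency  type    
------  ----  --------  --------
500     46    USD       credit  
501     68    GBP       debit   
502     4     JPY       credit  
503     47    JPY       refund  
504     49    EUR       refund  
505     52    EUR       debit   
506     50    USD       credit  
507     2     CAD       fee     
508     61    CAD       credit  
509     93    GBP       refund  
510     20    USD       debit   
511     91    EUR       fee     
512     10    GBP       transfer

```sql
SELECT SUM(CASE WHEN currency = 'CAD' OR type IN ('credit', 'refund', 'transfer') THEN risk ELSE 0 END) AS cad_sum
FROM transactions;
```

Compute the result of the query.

362

txn_id=500: ✓ → 46
txn_id=501: ✗
txn_id=502: ✓ → 4
txn_id=503: ✓ → 47
txn_id=504: ✓ → 49
txn_id=505: ✗
txn_id=506: ✓ → 50
txn_id=507: ✓ → 2
txn_id=508: ✓ → 61
txn_id=509: ✓ → 93
txn_id=510: ✗
txn_id=511: ✗
txn_id=512: ✓ → 10
cad_sum = 46 + 4 + 47 + 49 + 50 + 2 + 61 + 93 + 10 = 362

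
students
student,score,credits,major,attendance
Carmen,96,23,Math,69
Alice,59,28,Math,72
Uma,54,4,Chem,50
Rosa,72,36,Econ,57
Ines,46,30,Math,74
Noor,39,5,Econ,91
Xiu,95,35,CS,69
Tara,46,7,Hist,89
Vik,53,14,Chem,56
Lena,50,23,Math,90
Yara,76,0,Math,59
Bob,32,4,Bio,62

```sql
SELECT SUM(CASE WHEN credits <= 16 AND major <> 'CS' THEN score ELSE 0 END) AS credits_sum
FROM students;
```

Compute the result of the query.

300

student=Carmen: ✗
student=Alice: ✗
student=Uma: ✓ → 54
student=Rosa: ✗
student=Ines: ✗
student=Noor: ✓ → 39
student=Xiu: ✗
student=Tara: ✓ → 46
student=Vik: ✓ → 53
student=Lena: ✗
student=Yara: ✓ → 76
student=Bob: ✓ → 32
credits_sum = 54 + 39 + 46 + 53 + 76 + 32 = 300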